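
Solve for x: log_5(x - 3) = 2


Convert to exponential form: x - 3 = 5^2 = 25
x = 25 + 3 = 28
Check: log_5(28 - 3) = log_5(25) = log_5(25) = 2 ✓

x = 28


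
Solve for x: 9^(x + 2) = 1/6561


Express both sides with the same base.
1/6561 = 9^(-4)
Since the bases match, equate exponents: x + 2 = -4
So x = -4 - (2) = -6

x = -6


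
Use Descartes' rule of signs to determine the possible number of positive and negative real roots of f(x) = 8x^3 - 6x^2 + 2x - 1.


Descartes' rule of signs:

For positive roots, count sign changes in f(x) = 8x^3 - 6x^2 + 2x - 1:
Signs of coefficients: +, -, +, -
Number of sign changes: 3
Possible positive real roots: 3, 1

For negative roots, examine f(-x) = -8x^3 - 6x^2 - 2x - 1:
Signs of coefficients: -, -, -, -
Number of sign changes: 0
Possible negative real roots: 0

Positive roots: 3 or 1; Negative roots: 0


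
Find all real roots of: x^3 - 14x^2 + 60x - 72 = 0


Let p(x) = x^3 - 14x^2 + 60x - 72. By the rational root theorem (leading coefficient 1), any rational root is an integer divisor of 72: try ±1, ±2, ... in turn.
Test x = 1: value = -25 ≠ 0.
Test x = -1: value = -147 ≠ 0.
Test x = 2: value = 0 ✓, so (x - 2) is a factor.
Synthetic division by (x - 2): bring down 1; 1(2) - 14 = -12; (-12)(2) + 60 = 36; 36(2) - 72 = 0 → quotient x^2 - 12x + 36, remainder 0.
Solve the quadratic x^2 - 12x + 36 = 0: discriminant = (-12)^2 - 4(1)(36) = 144 - 144 = 0.
Discriminant = 0, so a double root: x = 12/2 = 6.

x = 2, x = 6 (multiplicity 2)


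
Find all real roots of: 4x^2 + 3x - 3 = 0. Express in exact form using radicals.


Using the quadratic formula: x = (-b ± sqrt(b^2 - 4ac)) / (2a)
Here a = 4, b = 3, c = -3
Discriminant = b^2 - 4ac = 3^2 - 4(4)(-3) = 9 + 48 = 57
Since discriminant = 57 > 0, there are two real roots.
x = (-3 ± sqrt(57)) / 8
Numerically: x ≈ 0.5687 or x ≈ -1.3187

x = (-3 + sqrt(57)) / 8 or x = (-3 - sqrt(57)) / 8


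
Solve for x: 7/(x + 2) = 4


Multiply both sides by (x + 2): 7 = 4(x + 2)
Distribute: 7 = 4x + 8
4x = 7 - 8 = -1
x = -1/4

x = -1/4


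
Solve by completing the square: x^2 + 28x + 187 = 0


Start: x^2 + 28x + 187 = 0
Move constant: x^2 + 28x = -187
Half of 28 is 14, squared is 196
Add 196 to both sides: x^2 + 28x + 196 = 9
(x + 14)^2 = 9
x + 14 = ±3
x = -14 + 3 = -11 or x = -14 - 3 = -17

x = -17, x = -11


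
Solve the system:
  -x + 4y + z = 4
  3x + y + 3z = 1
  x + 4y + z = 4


Using Cramer's rule. Expand each determinant along the first row.
D  = (-1)*[1*1 - 3*4] - 4*[3*1 - 3*1] + 1*[3*4 - 1*1]
  = (-1)*(-11) - 4*(0) + 1*(11) = 22
Dx = 4*[1*1 - 3*4] - 4*[1*1 - 3*4] + 1*[1*4 - 1*4]
  = 4*(-11) - 4*(-11) + 1*(0) = 0
Dy = (-1)*[1*1 - 3*4] - 4*[3*1 - 3*1] + 1*[3*4 - 1*1]
  = (-1)*(-11) - 4*(0) + 1*(11) = 22
Dz = (-1)*[1*4 - 1*4] - 4*[3*4 - 1*1] + 4*[3*4 - 1*1]
  = (-1)*(0) - 4*(11) + 4*(11) = 0
x = Dx/D = 0/22 = 0, y = Dy/D = 22/22 = 1, z = Dz/D = 0/22 = 0
Check eq1: (-1)(0) + (4)(1) + (1)(0) = 4 = 4 ✓
Check eq2: (3)(0) + (1)(1) + (3)(0) = 1 = 1 ✓
Check eq3: (1)(0) + (4)(1) + (1)(0) = 4 = 4 ✓

x = 0, y = 1, z = 0


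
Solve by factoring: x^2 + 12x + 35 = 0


We need two numbers that multiply to 35 and add to 12.
Those numbers are 5 and 7 (since 5 * 7 = 35 and 5 + 7 = 12).
So x^2 + 12x + 35 = (x + 5)(x + 7) = 0
Setting each factor to zero: x = -5 or x = -7

x = -7, x = -5


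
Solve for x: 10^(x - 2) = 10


Express both sides with the same base.
10 = 10^1
Since the bases match, equate exponents: x - 2 = 1
So x = 1 - (-2) = 3

x = 3


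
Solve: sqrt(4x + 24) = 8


Square both sides: 4x + 24 = 8^2 = 64
4x = 64 - 24 = 40
x = 10
Check: sqrt(4*10 + 24) = sqrt(64) = 8 ✓

x = 10


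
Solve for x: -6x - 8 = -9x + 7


Starting with: -6x - 8 = -9x + 7
Move all x terms to left: (-6 + 9)x = 7 + 8
Simplify: 3x = 15
Divide both sides by 3: x = 5

x = 5


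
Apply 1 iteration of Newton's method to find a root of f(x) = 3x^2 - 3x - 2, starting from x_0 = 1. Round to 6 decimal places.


Newton's method: x_(n+1) = x_n - f(x_n)/f'(x_n)
f(x) = 3x^2 - 3x - 2
f'(x) = 6x - 3

Iteration 1:
  f(1.000000) = -2.000000
  f'(1.000000) = 3.000000
  x_1 = 1.000000 - (-2.000000)/(3.000000) = 1.666667

x_1 = 1.666667


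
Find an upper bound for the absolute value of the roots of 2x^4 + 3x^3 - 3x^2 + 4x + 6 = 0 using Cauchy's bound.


Cauchy's bound: all roots r satisfy |r| <= 1 + max(|a_i/a_n|) for i = 0,...,n-1
where a_n is the leading coefficient.

Coefficients: [2, 3, -3, 4, 6]
Leading coefficient a_n = 2
Ratios |a_i/a_n|: 3/2, 3/2, 2, 3
Maximum ratio: 3
Cauchy's bound: |r| <= 1 + 3 = 4

Upper bound = 4


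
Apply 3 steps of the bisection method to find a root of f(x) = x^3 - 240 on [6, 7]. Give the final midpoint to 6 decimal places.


f(x) = x^3 - 240
f(6) = -24 < 0
f(7) = 103 > 0

Step 1: midpoint = (6.000000 + 7.000000)/2 = 6.500000
  f(6.500000) = 34.625000
  f(mid) > 0, so root is in [6.000000, 6.500000]

Step 2: midpoint = (6.000000 + 6.500000)/2 = 6.250000
  f(6.250000) = 4.140625
  f(mid) > 0, so root is in [6.000000, 6.250000]

Step 3: midpoint = (6.000000 + 6.250000)/2 = 6.125000
  f(6.125000) = -10.216797
  f(mid) < 0, so root is in [6.125000, 6.250000]

midpoint = 6.125000


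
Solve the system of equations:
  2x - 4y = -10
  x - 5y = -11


Using Cramer's rule:
Determinant D = (2)(-5) - (1)(-4) = -10 + 4 = -6
Dx = (-10)(-5) - (-11)(-4) = 50 - 44 = 6
Dy = (2)(-11) - (1)(-10) = -22 + 10 = -12
x = Dx/D = 6/-6 = -1
y = Dy/D = -12/-6 = 2

x = -1, y = 2


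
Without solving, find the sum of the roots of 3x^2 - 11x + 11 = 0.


By Vieta's formulas for ax^2 + bx + c = 0:
  Sum of roots = -b/a
  Product of roots = c/a

Here a = 3, b = -11, c = 11
Sum = -(-11)/3 = 11/3
Product = 11/3 = 11/3

Sum = 11/3


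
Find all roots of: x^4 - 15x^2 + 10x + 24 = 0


Let p(x) = x^4 - 15x^2 + 10x + 24. By the rational root theorem (leading coefficient 1), any rational root is an integer divisor of 24: try ±1, ±2, ... in turn.
Test x = 1: value = 20 ≠ 0.
Test x = -1: value = 0 ✓, so (x + 1) is a factor.
Synthetic division by (x + 1): bring down 1; 1(-1) + 0 = -1; (-1)(-1) - 15 = -14; (-14)(-1) + 10 = 24; 24(-1) + 24 = 0 → quotient x^3 - x^2 - 14x + 24, remainder 0.
Continue with the quotient x^3 - x^2 - 14x + 24 (candidates must divide 24; re-test x = -1 first in case it repeats).
Test x = -1: value = 36 ≠ 0.
Test x = 2: value = 0 ✓, so (x - 2) is a factor.
Synthetic division by (x - 2): bring down 1; 1(2) - 1 = 1; 1(2) - 14 = -12; (-12)(2) + 24 = 0 → quotient x^2 + x - 12, remainder 0.
Solve the quadratic x^2 + x - 12 = 0: discriminant = 1^2 - 4(1)(-12) = 1 + 48 = 49.
sqrt(49) = 7, so x = (-1 ± 7)/2: x = 3 or x = -4.
Collecting all roots found:

x = -4, x = -1, x = 2, x = 3


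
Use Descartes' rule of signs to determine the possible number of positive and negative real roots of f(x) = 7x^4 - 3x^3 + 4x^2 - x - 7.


Descartes' rule of signs:

For positive roots, count sign changes in f(x) = 7x^4 - 3x^3 + 4x^2 - x - 7:
Signs of coefficients: +, -, +, -, -
Number of sign changes: 3
Possible positive real roots: 3, 1

For negative roots, examine f(-x) = 7x^4 + 3x^3 + 4x^2 + x - 7:
Signs of coefficients: +, +, +, +, -
Number of sign changes: 1
Possible negative real roots: 1

Positive roots: 3 or 1; Negative roots: 1


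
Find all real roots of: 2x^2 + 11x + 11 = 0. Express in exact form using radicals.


Using the quadratic formula: x = (-b ± sqrt(b^2 - 4ac)) / (2a)
Here a = 2, b = 11, c = 11
Discriminant = b^2 - 4ac = 11^2 - 4(2)(11) = 121 - 88 = 33
Since discriminant = 33 > 0, there are two real roots.
x = (-11 ± sqrt(33)) / 4
Numerically: x ≈ -1.3139 or x ≈ -4.1861

x = (-11 + sqrt(33)) / 4 or x = (-11 - sqrt(33)) / 4


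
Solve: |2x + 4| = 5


An absolute value equation |expr| = 5 gives two cases:
Case 1: 2x + 4 = 5
  2x = 1, so x = 1/2
Case 2: 2x + 4 = -5
  2x = -9, so x = -9/2

x = -9/2, x = 1/2


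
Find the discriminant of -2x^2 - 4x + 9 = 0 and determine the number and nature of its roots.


For ax^2 + bx + c = 0, discriminant D = b^2 - 4ac
Here a = -2, b = -4, c = 9
D = (-4)^2 - 4(-2)(9) = 16 + 72 = 88

D = 88 > 0 but not a perfect square
The equation has 2 distinct real irrational roots.

Discriminant = 88, 2 distinct real irrational roots


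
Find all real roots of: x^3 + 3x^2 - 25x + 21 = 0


Let p(x) = x^3 + 3x^2 - 25x + 21. By the rational root theorem (leading coefficient 1), any rational root is an integer divisor of 21: try ±1, ±2, ... in turn.
Test x = 1: value = 0 ✓, so (x - 1) is a factor.
Synthetic division by (x - 1): bring down 1; 1(1) + 3 = 4; 4(1) - 25 = -21; (-21)(1) + 21 = 0 → quotient x^2 + 4x - 21, remainder 0.
Solve the quadratic x^2 + 4x - 21 = 0: discriminant = 4^2 - 4(1)(-21) = 16 + 84 = 100.
sqrt(100) = 10, so x = (-4 ± 10)/2: x = 3 or x = -7.

x = -7, x = 1, x = 3


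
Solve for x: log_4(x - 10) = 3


Convert to exponential form: x - 10 = 4^3 = 64
x = 64 + 10 = 74
Check: log_4(74 - 10) = log_4(64) = log_4(64) = 3 ✓

x = 74


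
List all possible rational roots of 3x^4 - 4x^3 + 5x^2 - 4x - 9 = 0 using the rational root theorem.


Rational root theorem: possible roots are ±p/q where:
  p divides the constant term (-9): p ∈ {1, 3, 9}
  q divides the leading coefficient (3): q ∈ {1, 3}

All possible rational roots: -9, -3, -1, -1/3, 1/3, 1, 3, 9

-9, -3, -1, -1/3, 1/3, 1, 3, 9


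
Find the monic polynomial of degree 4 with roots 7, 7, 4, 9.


A monic polynomial with roots 7, 7, 4, 9 is:
p(x) = (x - 7)(x - 7)(x - 4)(x - 9)
After multiplying by (x - 7): x - 7
After multiplying by (x - 7): x^2 - 14x + 49
After multiplying by (x - 4): x^3 - 18x^2 + 105x - 196
After multiplying by (x - 9): x^4 - 27x^3 + 267x^2 - 1141x + 1764

x^4 - 27x^3 + 267x^2 - 1141x + 1764


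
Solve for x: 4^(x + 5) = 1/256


Express both sides with the same base.
1/256 = 4^(-4)
Since the bases match, equate exponents: x + 5 = -4
So x = -4 - (5) = -9

x = -9


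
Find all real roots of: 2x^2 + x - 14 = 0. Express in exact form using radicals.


Using the quadratic formula: x = (-b ± sqrt(b^2 - 4ac)) / (2a)
Here a = 2, b = 1, c = -14
Discriminant = b^2 - 4ac = 1^2 - 4(2)(-14) = 1 + 112 = 113
Since discriminant = 113 > 0, there are two real roots.
x = (-1 ± sqrt(113)) / 4
Numerically: x ≈ 2.4075 or x ≈ -2.9075

x = (-1 + sqrt(113)) / 4 or x = (-1 - sqrt(113)) / 4


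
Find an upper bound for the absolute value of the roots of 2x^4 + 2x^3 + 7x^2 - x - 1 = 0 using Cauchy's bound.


Cauchy's bound: all roots r satisfy |r| <= 1 + max(|a_i/a_n|) for i = 0,...,n-1
where a_n is the leading coefficient.

Coefficients: [2, 2, 7, -1, -1]
Leading coefficient a_n = 2
Ratios |a_i/a_n|: 1, 7/2, 1/2, 1/2
Maximum ratio: 7/2
Cauchy's bound: |r| <= 1 + 7/2 = 9/2

Upper bound = 9/2


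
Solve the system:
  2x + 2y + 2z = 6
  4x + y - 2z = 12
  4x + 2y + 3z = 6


Using Cramer's rule. Expand each determinant along the first row.
D  = 2*[1*3 - (-2)*2] - 2*[4*3 - (-2)*4] + 2*[4*2 - 1*4]
  = 2*(7) - 2*(20) + 2*(4) = -18
Dx = 6*[1*3 - (-2)*2] - 2*[12*3 - (-2)*6] + 2*[12*2 - 1*6]
  = 6*(7) - 2*(48) + 2*(18) = -18
Dy = 2*[12*3 - (-2)*6] - 6*[4*3 - (-2)*4] + 2*[4*6 - 12*4]
  = 2*(48) - 6*(20) + 2*(-24) = -72
Dz = 2*[1*6 - 12*2] - 2*[4*6 - 12*4] + 6*[4*2 - 1*4]
  = 2*(-18) - 2*(-24) + 6*(4) = 36
x = Dx/D = -18/-18 = 1, y = Dy/D = -72/-18 = 4, z = Dz/D = 36/-18 = -2
Check eq1: (2)(1) + (2)(4) + (2)(-2) = 6 = 6 ✓
Check eq2: (4)(1) + (1)(4) + (-2)(-2) = 12 = 12 ✓
Check eq3: (4)(1) + (2)(4) + (3)(-2) = 6 = 6 ✓

x = 1, y = 4, z = -2


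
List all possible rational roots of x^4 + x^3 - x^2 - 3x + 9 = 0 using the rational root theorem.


Rational root theorem: possible roots are ±p/q where:
  p divides the constant term (9): p ∈ {1, 3, 9}
  q divides the leading coefficient (1): q ∈ {1}

All possible rational roots: -9, -3, -1, 1, 3, 9

-9, -3, -1, 1, 3, 9


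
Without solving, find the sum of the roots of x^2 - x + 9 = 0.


By Vieta's formulas for ax^2 + bx + c = 0:
  Sum of roots = -b/a
  Product of roots = c/a

Here a = 1, b = -1, c = 9
Sum = -(-1)/1 = 1
Product = 9/1 = 9

Sum = 1


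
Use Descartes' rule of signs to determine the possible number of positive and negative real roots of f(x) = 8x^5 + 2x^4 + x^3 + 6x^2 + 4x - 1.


Descartes' rule of signs:

For positive roots, count sign changes in f(x) = 8x^5 + 2x^4 + x^3 + 6x^2 + 4x - 1:
Signs of coefficients: +, +, +, +, +, -
Number of sign changes: 1
Possible positive real roots: 1

For negative roots, examine f(-x) = -8x^5 + 2x^4 - x^3 + 6x^2 - 4x - 1:
Signs of coefficients: -, +, -, +, -, -
Number of sign changes: 4
Possible negative real roots: 4, 2, 0

Positive roots: 1; Negative roots: 4 or 2 or 0


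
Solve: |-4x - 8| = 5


An absolute value equation |expr| = 5 gives two cases:
Case 1: -4x - 8 = 5
  -4x = 13, so x = -13/4
Case 2: -4x - 8 = -5
  -4x = 3, so x = -3/4

x = -13/4, x = -3/4


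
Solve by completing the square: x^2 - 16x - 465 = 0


Start: x^2 - 16x - 465 = 0
Move constant: x^2 - 16x = 465
Half of -16 is -8, squared is 64
Add 64 to both sides: x^2 - 16x + 64 = 529
(x - 8)^2 = 529
x - 8 = ±23
x = 8 + 23 = 31 or x = 8 - 23 = -15

x = -15, x = 31


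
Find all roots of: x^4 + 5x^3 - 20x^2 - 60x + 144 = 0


Let p(x) = x^4 + 5x^3 - 20x^2 - 60x + 144. By the rational root theorem (leading coefficient 1), any rational root is an integer divisor of 144: try ±1, ±2, ... in turn.
Test x = 1: value = 70 ≠ 0.
Test x = -1: value = 180 ≠ 0.
Test x = 2: value = 0 ✓, so (x - 2) is a factor.
Synthetic division by (x - 2): bring down 1; 1(2) + 5 = 7; 7(2) - 20 = -6; (-6)(2) - 60 = -72; (-72)(2) + 144 = 0 → quotient x^3 + 7x^2 - 6x - 72, remainder 0.
Continue with the quotient x^3 + 7x^2 - 6x - 72 (candidates must divide 72; re-test x = 2 first in case it repeats).
Test x = 2: value = -48 ≠ 0.
Test x = -2: value = -40 ≠ 0.
Test x = 3: value = 0 ✓, so (x - 3) is a factor.
Synthetic division by (x - 3): bring down 1; 1(3) + 7 = 10; 10(3) - 6 = 24; 24(3) - 72 = 0 → quotient x^2 + 10x + 24, remainder 0.
Solve the quadratic x^2 + 10x + 24 = 0: discriminant = 10^2 - 4(1)(24) = 100 - 96 = 4.
sqrt(4) = 2, so x = (-10 ± 2)/2: x = -4 or x = -6.
Collecting all roots found:

x = -6, x = -4, x = 2, x = 3


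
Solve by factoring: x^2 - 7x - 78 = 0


We need two numbers that multiply to -78 and add to -7.
Those numbers are 6 and -13 (since 6 * (-13) = -78 and 6 + (-13) = -7).
So x^2 - 7x - 78 = (x + 6)(x - 13) = 0
Setting each factor to zero: x = -6 or x = 13

x = -6, x = 13


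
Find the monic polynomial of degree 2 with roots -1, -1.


A monic polynomial with roots -1, -1 is:
p(x) = (x + 1)(x + 1)
After multiplying by (x + 1): x + 1
After multiplying by (x + 1): x^2 + 2x + 1

x^2 + 2x + 1


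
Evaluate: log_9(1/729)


We need the exponent such that 9^? = 1/729
9^(-3) = 1/9^3 = 1/729
Therefore log_9(1/729) = -3

-3


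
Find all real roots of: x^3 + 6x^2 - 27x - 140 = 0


Let p(x) = x^3 + 6x^2 - 27x - 140. By the rational root theorem (leading coefficient 1), any rational root is an integer divisor of 140: try ±1, ±2, ... in turn.
Test x = 1: value = -160 ≠ 0.
Test x = -1: value = -108 ≠ 0.
Test x = 2: value = -162 ≠ 0.
Test x = -2: value = -70 ≠ 0.
Test x = 4: value = -88 ≠ 0.
Test x = -4: value = 0 ✓, so (x + 4) is a factor.
Synthetic division by (x + 4): bring down 1; 1(-4) + 6 = 2; 2(-4) - 27 = -35; (-35)(-4) - 140 = 0 → quotient x^2 + 2x - 35, remainder 0.
Solve the quadratic x^2 + 2x - 35 = 0: discriminant = 2^2 - 4(1)(-35) = 4 + 140 = 144.
sqrt(144) = 12, so x = (-2 ± 12)/2: x = 5 or x = -7.

x = -7, x = -4, x = 5


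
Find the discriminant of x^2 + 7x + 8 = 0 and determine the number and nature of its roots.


For ax^2 + bx + c = 0, discriminant D = b^2 - 4ac
Here a = 1, b = 7, c = 8
D = (7)^2 - 4(1)(8) = 49 - 32 = 17

D = 17 > 0 but not a perfect square
The equation has 2 distinct real irrational roots.

Discriminant = 17, 2 distinct real irrational roots


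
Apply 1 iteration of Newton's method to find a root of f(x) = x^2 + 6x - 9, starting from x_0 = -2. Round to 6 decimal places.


Newton's method: x_(n+1) = x_n - f(x_n)/f'(x_n)
f(x) = x^2 + 6x - 9
f'(x) = 2x + 6

Iteration 1:
  f(-2.000000) = -17.000000
  f'(-2.000000) = 2.000000
  x_1 = -2.000000 - (-17.000000)/(2.000000) = 6.500000

x_1 = 6.500000


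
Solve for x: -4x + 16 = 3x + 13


Starting with: -4x + 16 = 3x + 13
Move all x terms to left: (-4 - 3)x = 13 - 16
Simplify: -7x = -3
Divide both sides by -7: x = 3/7

x = 3/7


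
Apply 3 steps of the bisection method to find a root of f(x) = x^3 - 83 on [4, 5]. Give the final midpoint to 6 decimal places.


f(x) = x^3 - 83
f(4) = -19 < 0
f(5) = 42 > 0

Step 1: midpoint = (4.000000 + 5.000000)/2 = 4.500000
  f(4.500000) = 8.125000
  f(mid) > 0, so root is in [4.000000, 4.500000]

Step 2: midpoint = (4.000000 + 4.500000)/2 = 4.250000
  f(4.250000) = -6.234375
  f(mid) < 0, so root is in [4.250000, 4.500000]

Step 3: midpoint = (4.250000 + 4.500000)/2 = 4.375000
  f(4.375000) = 0.740234
  f(mid) > 0, so root is in [4.250000, 4.375000]

midpoint = 4.375000


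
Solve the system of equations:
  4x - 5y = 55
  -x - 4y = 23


Using Cramer's rule:
Determinant D = (4)(-4) - (-1)(-5) = -16 - 5 = -21
Dx = (55)(-4) - (23)(-5) = -220 + 115 = -105
Dy = (4)(23) - (-1)(55) = 92 + 55 = 147
x = Dx/D = -105/-21 = 5
y = Dy/D = 147/-21 = -7

x = 5, y = -7


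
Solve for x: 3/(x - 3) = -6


Multiply both sides by (x - 3): 3 = -6(x - 3)
Distribute: 3 = -6x + 18
-6x = 3 - 18 = -15
x = 5/2

x = 5/2


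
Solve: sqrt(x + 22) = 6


Square both sides: x + 22 = 6^2 = 36
x = 36 - 22 = 14
x = 14
Check: sqrt(1*14 + 22) = sqrt(36) = 6 ✓

x = 14


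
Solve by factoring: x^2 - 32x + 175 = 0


We need two numbers that multiply to 175 and add to -32.
Those numbers are -7 and -25 (since (-7) * (-25) = 175 and (-7) + (-25) = -32).
So x^2 - 32x + 175 = (x - 7)(x - 25) = 0
Setting each factor to zero: x = 7 or x = 25

x = 7, x = 25


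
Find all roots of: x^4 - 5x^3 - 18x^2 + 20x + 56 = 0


Let p(x) = x^4 - 5x^3 - 18x^2 + 20x + 56. By the rational root theorem (leading coefficient 1), any rational root is an integer divisor of 56: try ±1, ±2, ... in turn.
Test x = 1: value = 54 ≠ 0.
Test x = -1: value = 24 ≠ 0.
Test x = 2: value = 0 ✓, so (x - 2) is a factor.
Synthetic division by (x - 2): bring down 1; 1(2) - 5 = -3; (-3)(2) - 18 = -24; (-24)(2) + 20 = -28; (-28)(2) + 56 = 0 → quotient x^3 - 3x^2 - 24x - 28, remainder 0.
Continue with the quotient x^3 - 3x^2 - 24x - 28 (candidates must divide 28; re-test x = 2 first in case it repeats).
Test x = 2: value = -80 ≠ 0.
Test x = -2: value = 0 ✓, so (x + 2) is a factor.
Synthetic division by (x + 2): bring down 1; 1(-2) - 3 = -5; (-5)(-2) - 24 = -14; (-14)(-2) - 28 = 0 → quotient x^2 - 5x - 14, remainder 0.
Solve the quadratic x^2 - 5x - 14 = 0: discriminant = (-5)^2 - 4(1)(-14) = 25 + 56 = 81.
sqrt(81) = 9, so x = (5 ± 9)/2: x = 7 or x = -2.
Collecting all roots found:

x = -2 (multiplicity 2), x = 2, x = 7


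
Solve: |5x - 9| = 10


An absolute value equation |expr| = 10 gives two cases:
Case 1: 5x - 9 = 10
  5x = 19, so x = 19/5
Case 2: 5x - 9 = -10
  5x = -1, so x = -1/5

x = -1/5, x = 19/5


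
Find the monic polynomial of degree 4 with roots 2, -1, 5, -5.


A monic polynomial with roots 2, -1, 5, -5 is:
p(x) = (x - 2)(x + 1)(x - 5)(x + 5)
After multiplying by (x - 2): x - 2
After multiplying by (x + 1): x^2 - x - 2
After multiplying by (x - 5): x^3 - 6x^2 + 3x + 10
After multiplying by (x + 5): x^4 - x^3 - 27x^2 + 25x + 50

x^4 - x^3 - 27x^2 + 25x + 50


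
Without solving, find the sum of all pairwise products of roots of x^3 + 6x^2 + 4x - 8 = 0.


By Vieta's formulas for x^3 + bx^2 + cx + d = 0:
  r1 + r2 + r3 = -b/a = -6
  r1*r2 + r1*r3 + r2*r3 = c/a = 4
  r1*r2*r3 = -d/a = 8


Sum of pairwise products = 4


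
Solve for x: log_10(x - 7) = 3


Convert to exponential form: x - 7 = 10^3 = 1000
x = 1000 + 7 = 1007
Check: log_10(1007 - 7) = log_10(1000) = log_10(1000) = 3 ✓

x = 1007


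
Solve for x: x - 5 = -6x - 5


Starting with: x - 5 = -6x - 5
Move all x terms to left: (1 + 6)x = -5 + 5
Simplify: 7x = 0
Divide both sides by 7: x = 0

x = 0


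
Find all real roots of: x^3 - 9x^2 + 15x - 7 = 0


Let p(x) = x^3 - 9x^2 + 15x - 7. By the rational root theorem (leading coefficient 1), any rational root is an integer divisor of 7: try ±1, ±2, ... in turn.
Test x = 1: value = 0 ✓, so (x - 1) is a factor.
Synthetic division by (x - 1): bring down 1; 1(1) - 9 = -8; (-8)(1) + 15 = 7; 7(1) - 7 = 0 → quotient x^2 - 8x + 7, remainder 0.
Solve the quadratic x^2 - 8x + 7 = 0: discriminant = (-8)^2 - 4(1)(7) = 64 - 28 = 36.
sqrt(36) = 6, so x = (8 ± 6)/2: x = 7 or x = 1.

x = 1 (multiplicity 2), x = 7


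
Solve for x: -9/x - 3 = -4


Subtract -3 from both sides: -9/x = -1
Multiply both sides by x: -9 = -1 * x
Divide by -1: x = 9

x = 9


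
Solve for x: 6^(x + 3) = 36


Express both sides with the same base.
36 = 6^2
Since the bases match, equate exponents: x + 3 = 2
So x = 2 - (3) = -1

x = -1


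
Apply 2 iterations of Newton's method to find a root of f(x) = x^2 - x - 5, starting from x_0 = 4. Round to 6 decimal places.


Newton's method: x_(n+1) = x_n - f(x_n)/f'(x_n)
f(x) = x^2 - x - 5
f'(x) = 2x - 1

Iteration 1:
  f(4.000000) = 7.000000
  f'(4.000000) = 7.000000
  x_1 = 4.000000 - (7.000000)/(7.000000) = 3.000000

Iteration 2:
  f(3.000000) = 1.000000
  f'(3.000000) = 5.000000
  x_2 = 3.000000 - (1.000000)/(5.000000) = 2.800000

x_2 = 2.800000


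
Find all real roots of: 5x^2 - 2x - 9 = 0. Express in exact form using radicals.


Using the quadratic formula: x = (-b ± sqrt(b^2 - 4ac)) / (2a)
Here a = 5, b = -2, c = -9
Discriminant = b^2 - 4ac = (-2)^2 - 4(5)(-9) = 4 + 180 = 184
Since discriminant = 184 > 0, there are two real roots.
x = (2 ± 2*sqrt(46)) / 10
Simplifying: x = (1 ± sqrt(46)) / 5
Numerically: x ≈ 1.5565 or x ≈ -1.1565

x = (1 + sqrt(46)) / 5 or x = (1 - sqrt(46)) / 5


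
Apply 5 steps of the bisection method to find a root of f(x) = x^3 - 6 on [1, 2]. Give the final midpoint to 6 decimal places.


f(x) = x^3 - 6
f(1) = -5 < 0
f(2) = 2 > 0

Step 1: midpoint = (1.000000 + 2.000000)/2 = 1.500000
  f(1.500000) = -2.625000
  f(mid) < 0, so root is in [1.500000, 2.000000]

Step 2: midpoint = (1.500000 + 2.000000)/2 = 1.750000
  f(1.750000) = -0.640625
  f(mid) < 0, so root is in [1.750000, 2.000000]

Step 3: midpoint = (1.750000 + 2.000000)/2 = 1.875000
  f(1.875000) = 0.591797
  f(mid) > 0, so root is in [1.750000, 1.875000]

Step 4: midpoint = (1.750000 + 1.875000)/2 = 1.812500
  f(1.812500) = -0.045654
  f(mid) < 0, so root is in [1.812500, 1.875000]

Step 5: midpoint = (1.812500 + 1.875000)/2 = 1.843750
  f(1.843750) = 0.267670
  f(mid) > 0, so root is in [1.812500, 1.843750]

midpoint = 1.843750


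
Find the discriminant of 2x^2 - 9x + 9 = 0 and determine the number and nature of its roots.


For ax^2 + bx + c = 0, discriminant D = b^2 - 4ac
Here a = 2, b = -9, c = 9
D = (-9)^2 - 4(2)(9) = 81 - 72 = 9

D = 9 > 0 and is a perfect square (sqrt = 3)
The equation has 2 distinct real rational roots.

Discriminant = 9, 2 distinct real rational roots


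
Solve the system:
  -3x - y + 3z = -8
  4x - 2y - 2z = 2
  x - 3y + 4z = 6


Using Cramer's rule. Expand each determinant along the first row.
D  = (-3)*[(-2)*4 - (-2)*(-3)] - (-1)*[4*4 - (-2)*1] + 3*[4*(-3) - (-2)*1]
  = (-3)*(-14) - (-1)*(18) + 3*(-10) = 30
Dx = (-8)*[(-2)*4 - (-2)*(-3)] - (-1)*[2*4 - (-2)*6] + 3*[2*(-3) - (-2)*6]
  = (-8)*(-14) - (-1)*(20) + 3*(6) = 150
Dy = (-3)*[2*4 - (-2)*6] - (-8)*[4*4 - (-2)*1] + 3*[4*6 - 2*1]
  = (-3)*(20) - (-8)*(18) + 3*(22) = 150
Dz = (-3)*[(-2)*6 - 2*(-3)] - (-1)*[4*6 - 2*1] + (-8)*[4*(-3) - (-2)*1]
  = (-3)*(-6) - (-1)*(22) + (-8)*(-10) = 120
x = Dx/D = 150/30 = 5, y = Dy/D = 150/30 = 5, z = Dz/D = 120/30 = 4
Check eq1: (-3)(5) + (-1)(5) + (3)(4) = -8 = -8 ✓
Check eq2: (4)(5) + (-2)(5) + (-2)(4) = 2 = 2 ✓
Check eq3: (1)(5) + (-3)(5) + (4)(4) = 6 = 6 ✓

x = 5, y = 5, z = 4


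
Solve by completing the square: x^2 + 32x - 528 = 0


Start: x^2 + 32x - 528 = 0
Move constant: x^2 + 32x = 528
Half of 32 is 16, squared is 256
Add 256 to both sides: x^2 + 32x + 256 = 784
(x + 16)^2 = 784
x + 16 = ±28
x = -16 + 28 = 12 or x = -16 - 28 = -44

x = -44, x = 12


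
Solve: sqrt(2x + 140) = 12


Square both sides: 2x + 140 = 12^2 = 144
2x = 144 - 140 = 4
x = 2
Check: sqrt(2*2 + 140) = sqrt(144) = 12 ✓

x = 2


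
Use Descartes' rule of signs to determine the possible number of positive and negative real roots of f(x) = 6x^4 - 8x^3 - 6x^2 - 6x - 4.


Descartes' rule of signs:

For positive roots, count sign changes in f(x) = 6x^4 - 8x^3 - 6x^2 - 6x - 4:
Signs of coefficients: +, -, -, -, -
Number of sign changes: 1
Possible positive real roots: 1

For negative roots, examine f(-x) = 6x^4 + 8x^3 - 6x^2 + 6x - 4:
Signs of coefficients: +, +, -, +, -
Number of sign changes: 3
Possible negative real roots: 3, 1

Positive roots: 1; Negative roots: 3 or 1


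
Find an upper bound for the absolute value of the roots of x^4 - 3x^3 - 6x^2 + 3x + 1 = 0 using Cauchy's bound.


Cauchy's bound: all roots r satisfy |r| <= 1 + max(|a_i/a_n|) for i = 0,...,n-1
where a_n is the leading coefficient.

Coefficients: [1, -3, -6, 3, 1]
Leading coefficient a_n = 1
Ratios |a_i/a_n|: 3, 6, 3, 1
Maximum ratio: 6
Cauchy's bound: |r| <= 1 + 6 = 7

Upper bound = 7


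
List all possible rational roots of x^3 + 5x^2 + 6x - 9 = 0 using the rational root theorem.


Rational root theorem: possible roots are ±p/q where:
  p divides the constant term (-9): p ∈ {1, 3, 9}
  q divides the leading coefficient (1): q ∈ {1}

All possible rational roots: -9, -3, -1, 1, 3, 9

-9, -3, -1, 1, 3, 9


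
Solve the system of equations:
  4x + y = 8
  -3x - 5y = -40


Using Cramer's rule:
Determinant D = (4)(-5) - (-3)(1) = -20 + 3 = -17
Dx = (8)(-5) - (-40)(1) = -40 + 40 = 0
Dy = (4)(-40) - (-3)(8) = -160 + 24 = -136
x = Dx/D = 0/-17 = 0
y = Dy/D = -136/-17 = 8

x = 0, y = 8


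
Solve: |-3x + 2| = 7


An absolute value equation |expr| = 7 gives two cases:
Case 1: -3x + 2 = 7
  -3x = 5, so x = -5/3
Case 2: -3x + 2 = -7
  -3x = -9, so x = 3

x = -5/3, x = 3


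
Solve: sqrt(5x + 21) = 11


Square both sides: 5x + 21 = 11^2 = 121
5x = 121 - 21 = 100
x = 20
Check: sqrt(5*20 + 21) = sqrt(121) = 11 ✓

x = 20


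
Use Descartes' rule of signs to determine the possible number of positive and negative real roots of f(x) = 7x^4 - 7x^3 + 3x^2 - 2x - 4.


Descartes' rule of signs:

For positive roots, count sign changes in f(x) = 7x^4 - 7x^3 + 3x^2 - 2x - 4:
Signs of coefficients: +, -, +, -, -
Number of sign changes: 3
Possible positive real roots: 3, 1

For negative roots, examine f(-x) = 7x^4 + 7x^3 + 3x^2 + 2x - 4:
Signs of coefficients: +, +, +, +, -
Number of sign changes: 1
Possible negative real roots: 1

Positive roots: 3 or 1; Negative roots: 1


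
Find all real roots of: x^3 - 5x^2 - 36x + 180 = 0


Let p(x) = x^3 - 5x^2 - 36x + 180. By the rational root theorem (leading coefficient 1), any rational root is an integer divisor of 180: try ±1, ±2, ... in turn.
Test x = 1: value = 140 ≠ 0.
Test x = -1: value = 210 ≠ 0.
Test x = 2: value = 96 ≠ 0.
Test x = -2: value = 224 ≠ 0.
Test x = 3: value = 54 ≠ 0.
Test x = -3: value = 216 ≠ 0.
Test x = 4: value = 20 ≠ 0.
Test x = -4: value = 180 ≠ 0.
Test x = 5: value = 0 ✓, so (x - 5) is a factor.
Synthetic division by (x - 5): bring down 1; 1(5) - 5 = 0; 0(5) - 36 = -36; (-36)(5) + 180 = 0 → quotient x^2 - 36, remainder 0.
Solve the quadratic x^2 - 36 = 0: discriminant = 0^2 - 4(1)(-36) = 0 + 144 = 144.
sqrt(144) = 12, so x = (0 ± 12)/2: x = 6 or x = -6.

x = -6, x = 5, x = 6


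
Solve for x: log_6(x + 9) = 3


Convert to exponential form: x + 9 = 6^3 = 216
x = 216 - 9 = 207
Check: log_6(207 + 9) = log_6(216) = log_6(216) = 3 ✓

x = 207


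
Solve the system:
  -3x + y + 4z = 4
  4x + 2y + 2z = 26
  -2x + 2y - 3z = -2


Using Cramer's rule. Expand each determinant along the first row.
D  = (-3)*[2*(-3) - 2*2] - 1*[4*(-3) - 2*(-2)] + 4*[4*2 - 2*(-2)]
  = (-3)*(-10) - 1*(-8) + 4*(12) = 86
Dx = 4*[2*(-3) - 2*2] - 1*[26*(-3) - 2*(-2)] + 4*[26*2 - 2*(-2)]
  = 4*(-10) - 1*(-74) + 4*(56) = 258
Dy = (-3)*[26*(-3) - 2*(-2)] - 4*[4*(-3) - 2*(-2)] + 4*[4*(-2) - 26*(-2)]
  = (-3)*(-74) - 4*(-8) + 4*(44) = 430
Dz = (-3)*[2*(-2) - 26*2] - 1*[4*(-2) - 26*(-2)] + 4*[4*2 - 2*(-2)]
  = (-3)*(-56) - 1*(44) + 4*(12) = 172
x = Dx/D = 258/86 = 3, y = Dy/D = 430/86 = 5, z = Dz/D = 172/86 = 2
Check eq1: (-3)(3) + (1)(5) + (4)(2) = 4 = 4 ✓
Check eq2: (4)(3) + (2)(5) + (2)(2) = 26 = 26 ✓
Check eq3: (-2)(3) + (2)(5) + (-3)(2) = -2 = -2 ✓

x = 3, y = 5, z = 2


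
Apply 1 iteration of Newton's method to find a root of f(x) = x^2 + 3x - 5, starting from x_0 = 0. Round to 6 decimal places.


Newton's method: x_(n+1) = x_n - f(x_n)/f'(x_n)
f(x) = x^2 + 3x - 5
f'(x) = 2x + 3

Iteration 1:
  f(0.000000) = -5.000000
  f'(0.000000) = 3.000000
  x_1 = 0.000000 - (-5.000000)/(3.000000) = 1.666667

x_1 = 1.666667


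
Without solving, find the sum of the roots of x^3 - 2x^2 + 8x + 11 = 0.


By Vieta's formulas for x^3 + bx^2 + cx + d = 0:
  r1 + r2 + r3 = -b/a = 2
  r1*r2 + r1*r3 + r2*r3 = c/a = 8
  r1*r2*r3 = -d/a = -11


Sum = 2


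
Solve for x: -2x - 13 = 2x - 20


Starting with: -2x - 13 = 2x - 20
Move all x terms to left: (-2 - 2)x = -20 + 13
Simplify: -4x = -7
Divide both sides by -4: x = 7/4

x = 7/4


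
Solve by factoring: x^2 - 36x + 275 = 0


We need two numbers that multiply to 275 and add to -36.
Those numbers are -11 and -25 (since (-11) * (-25) = 275 and (-11) + (-25) = -36).
So x^2 - 36x + 275 = (x - 11)(x - 25) = 0
Setting each factor to zero: x = 11 or x = 25

x = 11, x = 25


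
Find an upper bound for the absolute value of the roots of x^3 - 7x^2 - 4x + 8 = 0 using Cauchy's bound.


Cauchy's bound: all roots r satisfy |r| <= 1 + max(|a_i/a_n|) for i = 0,...,n-1
where a_n is the leading coefficient.

Coefficients: [1, -7, -4, 8]
Leading coefficient a_n = 1
Ratios |a_i/a_n|: 7, 4, 8
Maximum ratio: 8
Cauchy's bound: |r| <= 1 + 8 = 9

Upper bound = 9


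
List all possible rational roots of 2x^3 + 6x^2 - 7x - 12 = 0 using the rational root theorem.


Rational root theorem: possible roots are ±p/q where:
  p divides the constant term (-12): p ∈ {1, 2, 3, 4, 6, 12}
  q divides the leading coefficient (2): q ∈ {1, 2}

All possible rational roots: -12, -6, -4, -3, -2, -3/2, -1, -1/2, 1/2, 1, 3/2, 2, 3, 4, 6, 12

-12, -6, -4, -3, -2, -3/2, -1, -1/2, 1/2, 1, 3/2, 2, 3, 4, 6, 12


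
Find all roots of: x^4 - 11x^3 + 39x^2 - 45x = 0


The constant term is 0, so x = 0 is a root. Factor out x:
  x^3 - 11x^2 + 39x - 45 = 0
Let p(x) = x^3 - 11x^2 + 39x - 45. By the rational root theorem (leading coefficient 1), any rational root is an integer divisor of 45: try ±1, ±2, ... in turn.
Test x = 1: value = -16 ≠ 0.
Test x = -1: value = -96 ≠ 0.
Test x = 3: value = 0 ✓, so (x - 3) is a factor.
Synthetic division by (x - 3): bring down 1; 1(3) - 11 = -8; (-8)(3) + 39 = 15; 15(3) - 45 = 0 → quotient x^2 - 8x + 15, remainder 0.
Solve the quadratic x^2 - 8x + 15 = 0: discriminant = (-8)^2 - 4(1)(15) = 64 - 60 = 4.
sqrt(4) = 2, so x = (8 ± 2)/2: x = 5 or x = 3.
Collecting all roots found:

x = 0, x = 3 (multiplicity 2), x = 5


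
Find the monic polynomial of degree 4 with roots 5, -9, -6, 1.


A monic polynomial with roots 5, -9, -6, 1 is:
p(x) = (x - 5)(x + 9)(x + 6)(x - 1)
After multiplying by (x - 5): x - 5
After multiplying by (x + 9): x^2 + 4x - 45
After multiplying by (x + 6): x^3 + 10x^2 - 21x - 270
After multiplying by (x - 1): x^4 + 9x^3 - 31x^2 - 249x + 270

x^4 + 9x^3 - 31x^2 - 249x + 270


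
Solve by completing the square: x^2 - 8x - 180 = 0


Start: x^2 - 8x - 180 = 0
Move constant: x^2 - 8x = 180
Half of -8 is -4, squared is 16
Add 16 to both sides: x^2 - 8x + 16 = 196
(x - 4)^2 = 196
x - 4 = ±14
x = 4 + 14 = 18 or x = 4 - 14 = -10

x = -10, x = 18


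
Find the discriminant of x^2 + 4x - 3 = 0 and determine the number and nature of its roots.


For ax^2 + bx + c = 0, discriminant D = b^2 - 4ac
Here a = 1, b = 4, c = -3
D = (4)^2 - 4(1)(-3) = 16 + 12 = 28

D = 28 > 0 but not a perfect square
The equation has 2 distinct real irrational roots.

Discriminant = 28, 2 distinct real irrational roots


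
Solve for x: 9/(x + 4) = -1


Multiply both sides by (x + 4): 9 = -1(x + 4)
Distribute: 9 = -x - 4
-x = 9 + 4 = 13
x = -13

x = -13


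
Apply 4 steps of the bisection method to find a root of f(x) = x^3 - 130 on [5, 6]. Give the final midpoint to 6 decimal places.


f(x) = x^3 - 130
f(5) = -5 < 0
f(6) = 86 > 0

Step 1: midpoint = (5.000000 + 6.000000)/2 = 5.500000
  f(5.500000) = 36.375000
  f(mid) > 0, so root is in [5.000000, 5.500000]

Step 2: midpoint = (5.000000 + 5.500000)/2 = 5.250000
  f(5.250000) = 14.703125
  f(mid) > 0, so root is in [5.000000, 5.250000]

Step 3: midpoint = (5.000000 + 5.250000)/2 = 5.125000
  f(5.125000) = 4.611328
  f(mid) > 0, so root is in [5.000000, 5.125000]

Step 4: midpoint = (5.000000 + 5.125000)/2 = 5.062500
  f(5.062500) = -0.253662
  f(mid) < 0, so root is in [5.062500, 5.125000]

midpoint = 5.062500


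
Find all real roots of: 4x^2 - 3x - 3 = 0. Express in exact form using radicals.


Using the quadratic formula: x = (-b ± sqrt(b^2 - 4ac)) / (2a)
Here a = 4, b = -3, c = -3
Discriminant = b^2 - 4ac = (-3)^2 - 4(4)(-3) = 9 + 48 = 57
Since discriminant = 57 > 0, there are two real roots.
x = (3 ± sqrt(57)) / 8
Numerically: x ≈ 1.3187 or x ≈ -0.5687

x = (3 + sqrt(57)) / 8 or x = (3 - sqrt(57)) / 8


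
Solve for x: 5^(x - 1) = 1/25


Express both sides with the same base.
1/25 = 5^(-2)
Since the bases match, equate exponents: x - 1 = -2
So x = -2 - (-1) = -1

x = -1


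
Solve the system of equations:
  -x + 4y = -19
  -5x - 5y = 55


Using Cramer's rule:
Determinant D = (-1)(-5) - (-5)(4) = 5 + 20 = 25
Dx = (-19)(-5) - (55)(4) = 95 - 220 = -125
Dy = (-1)(55) - (-5)(-19) = -55 - 95 = -150
x = Dx/D = -125/25 = -5
y = Dy/D = -150/25 = -6

x = -5, y = -6


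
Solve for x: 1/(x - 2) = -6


Multiply both sides by (x - 2): 1 = -6(x - 2)
Distribute: 1 = -6x + 12
-6x = 1 - 12 = -11
x = 11/6

x = 11/6


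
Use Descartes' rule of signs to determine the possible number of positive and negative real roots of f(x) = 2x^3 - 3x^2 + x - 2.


Descartes' rule of signs:

For positive roots, count sign changes in f(x) = 2x^3 - 3x^2 + x - 2:
Signs of coefficients: +, -, +, -
Number of sign changes: 3
Possible positive real roots: 3, 1

For negative roots, examine f(-x) = -2x^3 - 3x^2 - x - 2:
Signs of coefficients: -, -, -, -
Number of sign changes: 0
Possible negative real roots: 0

Positive roots: 3 or 1; Negative roots: 0


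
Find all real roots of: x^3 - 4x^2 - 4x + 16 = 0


Let p(x) = x^3 - 4x^2 - 4x + 16. By the rational root theorem (leading coefficient 1), any rational root is an integer divisor of 16: try ±1, ±2, ... in turn.
Test x = 1: value = 9 ≠ 0.
Test x = -1: value = 15 ≠ 0.
Test x = 2: value = 0 ✓, so (x - 2) is a factor.
Synthetic division by (x - 2): bring down 1; 1(2) - 4 = -2; (-2)(2) - 4 = -8; (-8)(2) + 16 = 0 → quotient x^2 - 2x - 8, remainder 0.
Solve the quadratic x^2 - 2x - 8 = 0: discriminant = (-2)^2 - 4(1)(-8) = 4 + 32 = 36.
sqrt(36) = 6, so x = (2 ± 6)/2: x = 4 or x = -2.

x = -2, x = 2, x = 4


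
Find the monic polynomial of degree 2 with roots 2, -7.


A monic polynomial with roots 2, -7 is:
p(x) = (x - 2)(x + 7)
After multiplying by (x - 2): x - 2
After multiplying by (x + 7): x^2 + 5x - 14

x^2 + 5x - 14


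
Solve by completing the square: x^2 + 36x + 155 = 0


Start: x^2 + 36x + 155 = 0
Move constant: x^2 + 36x = -155
Half of 36 is 18, squared is 324
Add 324 to both sides: x^2 + 36x + 324 = 169
(x + 18)^2 = 169
x + 18 = ±13
x = -18 + 13 = -5 or x = -18 - 13 = -31

x = -31, x = -5


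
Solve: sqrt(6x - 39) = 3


Square both sides: 6x - 39 = 3^2 = 9
6x = 9 + 39 = 48
x = 8
Check: sqrt(6*8 - 39) = sqrt(9) = 3 ✓

x = 8


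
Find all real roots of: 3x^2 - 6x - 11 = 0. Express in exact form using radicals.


Using the quadratic formula: x = (-b ± sqrt(b^2 - 4ac)) / (2a)
Here a = 3, b = -6, c = -11
Discriminant = b^2 - 4ac = (-6)^2 - 4(3)(-11) = 36 + 132 = 168
Since discriminant = 168 > 0, there are two real roots.
x = (6 ± 2*sqrt(42)) / 6
Simplifying: x = (3 ± sqrt(42)) / 3
Numerically: x ≈ 3.1602 or x ≈ -1.1602

x = (3 + sqrt(42)) / 3 or x = (3 - sqrt(42)) / 3


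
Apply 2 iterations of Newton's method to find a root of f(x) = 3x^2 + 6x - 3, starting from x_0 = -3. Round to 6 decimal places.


Newton's method: x_(n+1) = x_n - f(x_n)/f'(x_n)
f(x) = 3x^2 + 6x - 3
f'(x) = 6x + 6

Iteration 1:
  f(-3.000000) = 6.000000
  f'(-3.000000) = -12.000000
  x_1 = -3.000000 - (6.000000)/(-12.000000) = -2.500000

Iteration 2:
  f(-2.500000) = 0.750000
  f'(-2.500000) = -9.000000
  x_2 = -2.500000 - (0.750000)/(-9.000000) = -2.416667

x_2 = -2.416667


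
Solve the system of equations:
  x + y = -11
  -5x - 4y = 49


Using Cramer's rule:
Determinant D = (1)(-4) - (-5)(1) = -4 + 5 = 1
Dx = (-11)(-4) - (49)(1) = 44 - 49 = -5
Dy = (1)(49) - (-5)(-11) = 49 - 55 = -6
x = Dx/D = -5/1 = -5
y = Dy/D = -6/1 = -6

x = -5, y = -6


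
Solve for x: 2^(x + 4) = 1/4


Express both sides with the same base.
1/4 = 2^(-2)
Since the bases match, equate exponents: x + 4 = -2
So x = -2 - (4) = -6

x = -6


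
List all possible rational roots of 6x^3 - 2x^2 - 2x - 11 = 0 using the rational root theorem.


Rational root theorem: possible roots are ±p/q where:
  p divides the constant term (-11): p ∈ {1, 11}
  q divides the leading coefficient (6): q ∈ {1, 2, 3, 6}

All possible rational roots: -11, -11/2, -11/3, -11/6, -1, -1/2, -1/3, -1/6, 1/6, 1/3, 1/2, 1, 11/6, 11/3, 11/2, 11

-11, -11/2, -11/3, -11/6, -1, -1/2, -1/3, -1/6, 1/6, 1/3, 1/2, 1, 11/6, 11/3, 11/2, 11


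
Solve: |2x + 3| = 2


An absolute value equation |expr| = 2 gives two cases:
Case 1: 2x + 3 = 2
  2x = -1, so x = -1/2
Case 2: 2x + 3 = -2
  2x = -5, so x = -5/2

x = -5/2, x = -1/2


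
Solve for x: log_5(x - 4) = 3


Convert to exponential form: x - 4 = 5^3 = 125
x = 125 + 4 = 129
Check: log_5(129 - 4) = log_5(125) = log_5(125) = 3 ✓

x = 129


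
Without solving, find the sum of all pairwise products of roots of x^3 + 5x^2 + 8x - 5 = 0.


By Vieta's formulas for x^3 + bx^2 + cx + d = 0:
  r1 + r2 + r3 = -b/a = -5
  r1*r2 + r1*r3 + r2*r3 = c/a = 8
  r1*r2*r3 = -d/a = 5


Sum of pairwise products = 8


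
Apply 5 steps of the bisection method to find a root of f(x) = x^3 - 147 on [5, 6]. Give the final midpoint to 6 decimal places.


f(x) = x^3 - 147
f(5) = -22 < 0
f(6) = 69 > 0

Step 1: midpoint = (5.000000 + 6.000000)/2 = 5.500000
  f(5.500000) = 19.375000
  f(mid) > 0, so root is in [5.000000, 5.500000]

Step 2: midpoint = (5.000000 + 5.500000)/2 = 5.250000
  f(5.250000) = -2.296875
  f(mid) < 0, so root is in [5.250000, 5.500000]

Step 3: midpoint = (5.250000 + 5.500000)/2 = 5.375000
  f(5.375000) = 8.287109
  f(mid) > 0, so root is in [5.250000, 5.375000]

Step 4: midpoint = (5.250000 + 5.375000)/2 = 5.312500
  f(5.312500) = 2.932861
  f(mid) > 0, so root is in [5.250000, 5.312500]

Step 5: midpoint = (5.250000 + 5.312500)/2 = 5.281250
  f(5.281250) = 0.302521
  f(mid) > 0, so root is in [5.250000, 5.281250]

midpoint = 5.281250


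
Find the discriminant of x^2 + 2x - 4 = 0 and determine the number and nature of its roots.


For ax^2 + bx + c = 0, discriminant D = b^2 - 4ac
Here a = 1, b = 2, c = -4
D = (2)^2 - 4(1)(-4) = 4 + 16 = 20

D = 20 > 0 but not a perfect square
The equation has 2 distinct real irrational roots.

Discriminant = 20, 2 distinct real irrational roots


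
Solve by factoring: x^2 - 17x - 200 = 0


We need two numbers that multiply to -200 and add to -17.
Those numbers are 8 and -25 (since 8 * (-25) = -200 and 8 + (-25) = -17).
So x^2 - 17x - 200 = (x + 8)(x - 25) = 0
Setting each factor to zero: x = -8 or x = 25

x = -8, x = 25
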